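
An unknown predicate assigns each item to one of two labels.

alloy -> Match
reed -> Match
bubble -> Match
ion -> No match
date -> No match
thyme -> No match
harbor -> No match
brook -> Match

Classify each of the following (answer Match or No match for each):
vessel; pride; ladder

Rule: has a double letter. This holds for each 'Match' example and fails for each 'No match' one.
vessel — 'ss' doubled, hence Match. pride — no doubled letter, hence No match. ladder — 'dd' doubled, hence Match.

Match, No match, Match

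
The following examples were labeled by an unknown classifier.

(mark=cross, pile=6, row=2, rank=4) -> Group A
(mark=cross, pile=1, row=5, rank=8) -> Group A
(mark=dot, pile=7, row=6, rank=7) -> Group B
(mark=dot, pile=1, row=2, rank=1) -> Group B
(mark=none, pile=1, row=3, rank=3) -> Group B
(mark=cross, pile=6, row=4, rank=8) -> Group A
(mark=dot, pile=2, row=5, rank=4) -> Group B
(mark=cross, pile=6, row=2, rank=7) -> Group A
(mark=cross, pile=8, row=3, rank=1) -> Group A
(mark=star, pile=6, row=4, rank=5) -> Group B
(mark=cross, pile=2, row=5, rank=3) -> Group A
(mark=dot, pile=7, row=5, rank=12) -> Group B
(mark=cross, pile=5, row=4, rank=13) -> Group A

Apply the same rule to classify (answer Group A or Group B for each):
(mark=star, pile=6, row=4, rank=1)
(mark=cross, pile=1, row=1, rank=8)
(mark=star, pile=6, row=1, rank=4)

One predicate separates the groups cleanly: mark is cross.

Group B, Group A, Group B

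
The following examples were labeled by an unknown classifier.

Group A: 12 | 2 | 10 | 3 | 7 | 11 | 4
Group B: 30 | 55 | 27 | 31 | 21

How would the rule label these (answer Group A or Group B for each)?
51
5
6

The rule appears to be: at most 12.
51: Group B (51 > 12). 5: Group A (5 ≤ 12). 6: Group A (6 ≤ 12).

Group B, Group A, Group A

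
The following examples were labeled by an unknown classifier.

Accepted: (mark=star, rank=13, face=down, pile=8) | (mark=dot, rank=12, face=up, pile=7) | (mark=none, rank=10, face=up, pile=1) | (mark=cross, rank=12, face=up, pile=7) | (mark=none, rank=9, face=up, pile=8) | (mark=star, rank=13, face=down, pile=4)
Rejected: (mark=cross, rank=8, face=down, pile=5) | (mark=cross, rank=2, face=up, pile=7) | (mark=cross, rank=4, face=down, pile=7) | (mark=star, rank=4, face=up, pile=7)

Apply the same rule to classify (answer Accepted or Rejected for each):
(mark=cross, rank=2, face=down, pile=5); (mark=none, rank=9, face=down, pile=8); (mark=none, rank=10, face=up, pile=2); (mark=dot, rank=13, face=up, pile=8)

Rejected, Accepted, Accepted, Accepted

All 'Accepted' examples share one property — rank ≥ 9 — and every 'Rejected' example lacks it.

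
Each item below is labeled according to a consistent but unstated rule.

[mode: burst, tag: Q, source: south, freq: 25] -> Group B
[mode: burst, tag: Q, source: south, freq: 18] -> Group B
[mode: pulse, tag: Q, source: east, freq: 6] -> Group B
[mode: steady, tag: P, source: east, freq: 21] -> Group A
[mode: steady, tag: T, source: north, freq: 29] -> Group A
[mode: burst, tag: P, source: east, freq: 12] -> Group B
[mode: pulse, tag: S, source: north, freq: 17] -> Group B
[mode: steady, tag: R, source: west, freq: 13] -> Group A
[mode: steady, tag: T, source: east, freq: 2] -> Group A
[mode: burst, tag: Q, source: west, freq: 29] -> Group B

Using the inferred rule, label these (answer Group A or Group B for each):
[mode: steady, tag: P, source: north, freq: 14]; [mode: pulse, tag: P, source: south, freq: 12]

Group A, Group B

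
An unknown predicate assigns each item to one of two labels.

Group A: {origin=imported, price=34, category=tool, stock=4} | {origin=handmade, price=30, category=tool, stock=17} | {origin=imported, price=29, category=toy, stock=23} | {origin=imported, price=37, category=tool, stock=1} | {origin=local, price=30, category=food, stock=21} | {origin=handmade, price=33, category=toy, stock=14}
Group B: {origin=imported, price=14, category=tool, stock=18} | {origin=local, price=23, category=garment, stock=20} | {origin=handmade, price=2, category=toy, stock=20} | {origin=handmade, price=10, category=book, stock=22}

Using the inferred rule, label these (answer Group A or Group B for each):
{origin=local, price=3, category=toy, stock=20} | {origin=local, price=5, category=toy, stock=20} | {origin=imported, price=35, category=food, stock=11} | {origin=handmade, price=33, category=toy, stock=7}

The pattern is that an item is 'Group A' exactly when: price ≥ 29.
{origin=local, price=3, category=toy, stock=20}: price = 3, doesn't match → Group B.
{origin=local, price=5, category=toy, stock=20}: price = 5, doesn't match → Group B.
{origin=imported, price=35, category=food, stock=11}: price = 35, satisfies this → Group A.
{origin=handmade, price=33, category=toy, stock=7}: price = 33, satisfies this → Group A.

Group B, Group B, Group A, Group A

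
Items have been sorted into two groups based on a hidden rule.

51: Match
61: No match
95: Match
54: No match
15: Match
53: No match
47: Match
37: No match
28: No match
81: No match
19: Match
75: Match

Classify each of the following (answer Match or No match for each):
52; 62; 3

Checking candidate rules against both groups, what survives is: ≡ 3 (mod 4).

No match, No match, Match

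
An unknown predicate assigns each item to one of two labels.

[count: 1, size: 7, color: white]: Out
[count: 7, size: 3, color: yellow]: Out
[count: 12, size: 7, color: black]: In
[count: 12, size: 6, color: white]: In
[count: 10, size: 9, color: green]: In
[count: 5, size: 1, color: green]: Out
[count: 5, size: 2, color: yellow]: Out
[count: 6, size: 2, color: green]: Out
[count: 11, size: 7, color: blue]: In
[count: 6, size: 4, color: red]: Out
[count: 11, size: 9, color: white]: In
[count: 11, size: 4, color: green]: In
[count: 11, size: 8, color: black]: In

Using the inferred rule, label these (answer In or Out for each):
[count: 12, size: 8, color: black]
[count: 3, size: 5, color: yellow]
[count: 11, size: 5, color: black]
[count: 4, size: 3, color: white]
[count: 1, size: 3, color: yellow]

In, Out, In, Out, Out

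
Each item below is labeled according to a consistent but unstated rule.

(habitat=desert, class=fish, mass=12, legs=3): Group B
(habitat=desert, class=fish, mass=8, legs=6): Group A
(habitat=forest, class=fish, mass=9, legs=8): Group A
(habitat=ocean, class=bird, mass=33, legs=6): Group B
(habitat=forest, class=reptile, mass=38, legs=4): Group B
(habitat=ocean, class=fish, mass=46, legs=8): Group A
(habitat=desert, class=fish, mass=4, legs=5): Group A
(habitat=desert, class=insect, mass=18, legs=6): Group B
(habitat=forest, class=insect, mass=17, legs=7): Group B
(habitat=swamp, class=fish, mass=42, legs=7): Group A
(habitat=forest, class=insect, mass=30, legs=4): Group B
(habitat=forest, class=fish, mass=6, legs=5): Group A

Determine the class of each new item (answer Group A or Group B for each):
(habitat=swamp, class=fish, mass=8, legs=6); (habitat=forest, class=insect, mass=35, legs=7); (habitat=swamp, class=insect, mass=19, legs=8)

Group A, Group B, Group B

The classifier is using: class is fish AND legs ≥ 4.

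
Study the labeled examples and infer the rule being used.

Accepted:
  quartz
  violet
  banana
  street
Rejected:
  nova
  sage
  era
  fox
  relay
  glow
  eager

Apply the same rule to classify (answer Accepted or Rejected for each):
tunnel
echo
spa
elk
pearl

Accepted, Rejected, Rejected, Rejected, Rejected

A rule that fits every label: length 6 — true of each 'Accepted' example, false of each 'Rejected' one.
tunnel: length 6, qualifies → Accepted. echo: length 4, doesn't qualify → Rejected. spa: length 3, doesn't qualify → Rejected. elk: length 3, doesn't qualify → Rejected. pearl: length 5, doesn't qualify → Rejected.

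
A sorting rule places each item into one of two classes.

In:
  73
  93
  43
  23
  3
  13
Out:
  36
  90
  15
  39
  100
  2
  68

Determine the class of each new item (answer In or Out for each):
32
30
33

Out, Out, In

The pattern is that an item is 'In' exactly when: ends in digit 3.
32: Out (last digit 2). 30: Out (last digit 0). 33: In (last digit 3).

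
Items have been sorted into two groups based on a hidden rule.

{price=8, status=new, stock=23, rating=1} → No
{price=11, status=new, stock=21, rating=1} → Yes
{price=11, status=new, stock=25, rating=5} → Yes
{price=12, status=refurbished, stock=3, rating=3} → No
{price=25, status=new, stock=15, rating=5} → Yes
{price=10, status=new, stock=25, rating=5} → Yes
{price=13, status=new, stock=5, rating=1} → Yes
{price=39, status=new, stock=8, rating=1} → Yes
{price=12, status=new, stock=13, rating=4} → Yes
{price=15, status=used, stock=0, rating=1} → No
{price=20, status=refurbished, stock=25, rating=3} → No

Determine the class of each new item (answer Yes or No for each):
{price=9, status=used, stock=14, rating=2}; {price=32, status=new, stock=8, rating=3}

The rule appears to be: status is new AND price ≥ 10.
{price=9, status=used, stock=14, rating=2} → status is used, price = 9 → No.
{price=32, status=new, stock=8, rating=3} → status is new, price = 32 → Yes.

No, Yes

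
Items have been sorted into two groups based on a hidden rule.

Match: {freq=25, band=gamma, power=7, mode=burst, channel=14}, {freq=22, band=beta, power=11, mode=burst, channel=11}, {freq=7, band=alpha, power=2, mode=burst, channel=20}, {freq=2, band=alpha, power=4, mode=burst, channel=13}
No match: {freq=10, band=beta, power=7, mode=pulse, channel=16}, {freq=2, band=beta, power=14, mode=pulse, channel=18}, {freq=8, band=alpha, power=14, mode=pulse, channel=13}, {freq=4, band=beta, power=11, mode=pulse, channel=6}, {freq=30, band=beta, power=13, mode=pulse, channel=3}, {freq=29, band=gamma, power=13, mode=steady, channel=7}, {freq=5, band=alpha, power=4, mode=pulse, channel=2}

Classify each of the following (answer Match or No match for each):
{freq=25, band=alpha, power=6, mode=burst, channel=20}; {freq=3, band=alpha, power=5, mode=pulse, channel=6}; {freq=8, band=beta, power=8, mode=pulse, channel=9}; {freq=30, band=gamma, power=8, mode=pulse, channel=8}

Match, No match, No match, No match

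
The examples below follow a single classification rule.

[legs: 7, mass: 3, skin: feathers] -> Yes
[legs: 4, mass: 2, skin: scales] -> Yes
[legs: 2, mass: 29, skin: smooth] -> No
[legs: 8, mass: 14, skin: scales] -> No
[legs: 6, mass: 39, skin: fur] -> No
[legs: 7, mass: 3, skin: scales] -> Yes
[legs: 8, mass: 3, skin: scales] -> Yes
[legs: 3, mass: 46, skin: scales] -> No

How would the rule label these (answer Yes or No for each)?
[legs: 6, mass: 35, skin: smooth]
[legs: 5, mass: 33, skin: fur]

Rule: mass ≤ 3. This holds for each 'Yes' example and fails for each 'No' one.
[legs: 6, mass: 35, skin: smooth]: mass = 35 — does not pass, so No. [legs: 5, mass: 33, skin: fur]: mass = 33 — does not pass, so No.

No, No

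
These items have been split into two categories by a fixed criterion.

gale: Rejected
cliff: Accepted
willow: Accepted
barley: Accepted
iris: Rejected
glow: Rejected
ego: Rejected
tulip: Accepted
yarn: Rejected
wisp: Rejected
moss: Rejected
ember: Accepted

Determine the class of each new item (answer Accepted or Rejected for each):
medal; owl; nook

'Accepted' ⟺ length ≥ 5.
Accepted: medal, since length 5. Rejected: owl, since length 3. Rejected: nook, since length 4.

Accepted, Rejected, Rejected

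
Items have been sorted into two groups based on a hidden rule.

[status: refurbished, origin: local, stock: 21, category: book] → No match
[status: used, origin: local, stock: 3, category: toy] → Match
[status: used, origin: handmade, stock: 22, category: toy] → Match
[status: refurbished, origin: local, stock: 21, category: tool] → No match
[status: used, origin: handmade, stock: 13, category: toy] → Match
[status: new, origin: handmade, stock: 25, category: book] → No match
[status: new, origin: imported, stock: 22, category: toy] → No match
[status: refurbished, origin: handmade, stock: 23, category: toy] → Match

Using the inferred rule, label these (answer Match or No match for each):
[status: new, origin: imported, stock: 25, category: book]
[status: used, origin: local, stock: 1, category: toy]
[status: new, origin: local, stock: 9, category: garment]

The rule appears to be: status is used OR stock = 23.
[status: new, origin: imported, stock: 25, category: book]: status is new, stock = 25 — does not pass, so No match. [status: used, origin: local, stock: 1, category: toy]: status is used, stock = 1 — matches, so Match. [status: new, origin: local, stock: 9, category: garment]: status is new, stock = 9 — does not pass, so No match.

No match, Match, No match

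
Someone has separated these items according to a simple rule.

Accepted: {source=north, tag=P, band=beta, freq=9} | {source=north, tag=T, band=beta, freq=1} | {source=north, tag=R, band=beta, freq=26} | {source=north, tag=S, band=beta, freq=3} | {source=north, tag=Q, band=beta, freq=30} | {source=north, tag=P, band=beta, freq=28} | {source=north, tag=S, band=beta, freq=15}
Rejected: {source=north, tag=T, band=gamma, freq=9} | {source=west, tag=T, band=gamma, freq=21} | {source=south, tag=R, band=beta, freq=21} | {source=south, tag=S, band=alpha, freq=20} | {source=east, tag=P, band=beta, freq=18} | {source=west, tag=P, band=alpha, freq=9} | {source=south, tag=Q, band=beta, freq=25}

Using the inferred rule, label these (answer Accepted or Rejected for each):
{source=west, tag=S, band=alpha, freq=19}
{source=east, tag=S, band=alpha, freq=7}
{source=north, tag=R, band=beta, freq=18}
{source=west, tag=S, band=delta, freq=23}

Rejected, Rejected, Accepted, Rejected

The common property of the 'Accepted' items is: source is north AND band is beta. No 'Rejected' item has it.
{source=west, tag=S, band=alpha, freq=19} → source is west, band is alpha → Rejected.
{source=east, tag=S, band=alpha, freq=7} → source is east, band is alpha → Rejected.
{source=north, tag=R, band=beta, freq=18} → source is north, band is beta → Accepted.
{source=west, tag=S, band=delta, freq=23} → source is west, band is delta → Rejected.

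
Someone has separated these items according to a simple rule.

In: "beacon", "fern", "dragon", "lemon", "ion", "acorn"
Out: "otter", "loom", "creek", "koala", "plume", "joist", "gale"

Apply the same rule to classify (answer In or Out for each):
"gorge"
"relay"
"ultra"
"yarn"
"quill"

Out, Out, Out, In, Out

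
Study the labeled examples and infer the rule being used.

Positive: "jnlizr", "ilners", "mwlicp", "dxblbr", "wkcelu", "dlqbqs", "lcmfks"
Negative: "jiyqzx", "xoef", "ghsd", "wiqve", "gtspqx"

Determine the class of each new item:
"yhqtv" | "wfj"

Negative, Negative

Comparing the two groups points to one rule — contains 'l'.
"yhqtv": Negative (no 'l'). "wfj": Negative (no 'l').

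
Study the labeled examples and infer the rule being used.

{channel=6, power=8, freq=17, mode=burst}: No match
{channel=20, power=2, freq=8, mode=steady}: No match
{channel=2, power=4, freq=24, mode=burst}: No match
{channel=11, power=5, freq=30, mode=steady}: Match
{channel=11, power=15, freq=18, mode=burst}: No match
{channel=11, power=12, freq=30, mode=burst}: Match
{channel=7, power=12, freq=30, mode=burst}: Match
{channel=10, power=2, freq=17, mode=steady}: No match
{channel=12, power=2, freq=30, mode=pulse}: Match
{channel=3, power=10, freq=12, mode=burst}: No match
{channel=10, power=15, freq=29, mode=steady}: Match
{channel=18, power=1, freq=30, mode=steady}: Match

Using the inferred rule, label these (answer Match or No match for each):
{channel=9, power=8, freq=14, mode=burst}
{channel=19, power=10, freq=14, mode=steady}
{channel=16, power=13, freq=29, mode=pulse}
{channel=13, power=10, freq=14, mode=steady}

No match, No match, Match, No match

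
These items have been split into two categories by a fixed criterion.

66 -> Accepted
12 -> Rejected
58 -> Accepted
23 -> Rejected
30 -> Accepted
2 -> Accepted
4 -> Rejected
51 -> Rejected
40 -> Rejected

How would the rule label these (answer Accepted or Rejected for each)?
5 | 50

Checking candidate rules against both groups, what survives is: ≡ 2 (mod 4).

Rejected, Accepted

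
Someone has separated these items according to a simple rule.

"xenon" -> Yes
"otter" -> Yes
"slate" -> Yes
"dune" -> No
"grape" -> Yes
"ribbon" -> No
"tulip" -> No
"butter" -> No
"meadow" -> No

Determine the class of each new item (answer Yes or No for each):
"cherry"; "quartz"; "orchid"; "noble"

A rule that fits every label: odd length AND contains 'e' — true of each 'Yes' example, false of each 'No' one.
No: "cherry", since length 6, has 'e'.
No: "quartz", since length 6, no 'e'.
No: "orchid", since length 6, no 'e'.
Yes: "noble", since length 5, has 'e'.

No, No, No, Yes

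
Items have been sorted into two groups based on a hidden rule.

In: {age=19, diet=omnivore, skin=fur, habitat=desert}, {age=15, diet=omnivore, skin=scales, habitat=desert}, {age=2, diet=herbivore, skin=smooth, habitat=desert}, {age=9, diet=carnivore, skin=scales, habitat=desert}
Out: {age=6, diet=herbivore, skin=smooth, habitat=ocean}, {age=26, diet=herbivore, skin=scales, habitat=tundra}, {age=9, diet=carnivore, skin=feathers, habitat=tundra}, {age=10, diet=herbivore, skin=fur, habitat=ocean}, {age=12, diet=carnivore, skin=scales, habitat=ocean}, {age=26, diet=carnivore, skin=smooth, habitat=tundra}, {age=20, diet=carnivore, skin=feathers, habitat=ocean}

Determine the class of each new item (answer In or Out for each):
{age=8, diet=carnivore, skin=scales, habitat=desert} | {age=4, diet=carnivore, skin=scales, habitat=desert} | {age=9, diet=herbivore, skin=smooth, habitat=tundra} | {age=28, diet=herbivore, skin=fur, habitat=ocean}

The pattern is that an item is 'In' exactly when: habitat is desert.

In, In, Out, Out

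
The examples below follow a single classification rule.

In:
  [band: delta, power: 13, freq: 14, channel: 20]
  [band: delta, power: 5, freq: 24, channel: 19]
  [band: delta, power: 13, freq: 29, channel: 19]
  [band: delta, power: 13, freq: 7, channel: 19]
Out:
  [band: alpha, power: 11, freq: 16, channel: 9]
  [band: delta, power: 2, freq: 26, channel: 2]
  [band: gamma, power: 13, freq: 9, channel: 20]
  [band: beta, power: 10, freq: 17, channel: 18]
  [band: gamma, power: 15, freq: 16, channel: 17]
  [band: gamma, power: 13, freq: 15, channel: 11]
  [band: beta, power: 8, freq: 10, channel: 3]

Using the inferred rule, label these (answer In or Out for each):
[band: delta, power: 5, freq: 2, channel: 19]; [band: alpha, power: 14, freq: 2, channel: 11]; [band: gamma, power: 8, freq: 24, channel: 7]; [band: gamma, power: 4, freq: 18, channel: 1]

The classifier is using: band is delta AND power ≥ 5.

In, Out, Out, Out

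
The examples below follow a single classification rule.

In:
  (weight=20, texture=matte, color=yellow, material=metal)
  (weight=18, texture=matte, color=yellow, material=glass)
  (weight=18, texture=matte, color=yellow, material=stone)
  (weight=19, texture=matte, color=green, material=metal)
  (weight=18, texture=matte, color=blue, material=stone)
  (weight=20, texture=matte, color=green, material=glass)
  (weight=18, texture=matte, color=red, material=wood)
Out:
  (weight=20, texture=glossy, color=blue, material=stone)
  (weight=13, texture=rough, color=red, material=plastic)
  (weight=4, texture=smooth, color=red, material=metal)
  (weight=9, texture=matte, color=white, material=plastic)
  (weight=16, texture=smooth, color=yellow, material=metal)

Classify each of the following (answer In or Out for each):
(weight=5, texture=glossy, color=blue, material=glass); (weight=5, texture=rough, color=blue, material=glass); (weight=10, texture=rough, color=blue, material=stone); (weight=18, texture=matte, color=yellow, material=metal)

Out, Out, Out, In

The classifier is using: texture is matte AND weight ≥ 13.
(weight=5, texture=glossy, color=blue, material=glass) → texture is glossy, weight = 5 → Out. (weight=5, texture=rough, color=blue, material=glass) → texture is rough, weight = 5 → Out. (weight=10, texture=rough, color=blue, material=stone) → texture is rough, weight = 10 → Out. (weight=18, texture=matte, color=yellow, material=metal) → texture is matte, weight = 18 → In.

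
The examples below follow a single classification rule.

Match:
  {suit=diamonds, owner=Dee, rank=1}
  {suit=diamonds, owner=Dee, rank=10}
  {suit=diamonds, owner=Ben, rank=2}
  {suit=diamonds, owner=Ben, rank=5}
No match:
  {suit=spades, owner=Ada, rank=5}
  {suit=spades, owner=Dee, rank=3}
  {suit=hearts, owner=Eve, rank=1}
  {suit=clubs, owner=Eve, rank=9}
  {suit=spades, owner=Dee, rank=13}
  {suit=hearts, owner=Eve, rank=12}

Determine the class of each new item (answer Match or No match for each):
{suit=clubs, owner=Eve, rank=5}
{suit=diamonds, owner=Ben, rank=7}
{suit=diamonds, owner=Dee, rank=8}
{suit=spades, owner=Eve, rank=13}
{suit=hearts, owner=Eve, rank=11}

Checking candidate rules against both groups, what survives is: suit is diamonds.
{suit=clubs, owner=Eve, rank=5}: suit is clubs, does not satisfy this → No match. {suit=diamonds, owner=Ben, rank=7}: suit is diamonds, satisfies this → Match. {suit=diamonds, owner=Dee, rank=8}: suit is diamonds, satisfies this → Match. {suit=spades, owner=Eve, rank=13}: suit is spades, does not satisfy this → No match. {suit=hearts, owner=Eve, rank=11}: suit is hearts, does not satisfy this → No match.

No match, Match, Match, No match, No match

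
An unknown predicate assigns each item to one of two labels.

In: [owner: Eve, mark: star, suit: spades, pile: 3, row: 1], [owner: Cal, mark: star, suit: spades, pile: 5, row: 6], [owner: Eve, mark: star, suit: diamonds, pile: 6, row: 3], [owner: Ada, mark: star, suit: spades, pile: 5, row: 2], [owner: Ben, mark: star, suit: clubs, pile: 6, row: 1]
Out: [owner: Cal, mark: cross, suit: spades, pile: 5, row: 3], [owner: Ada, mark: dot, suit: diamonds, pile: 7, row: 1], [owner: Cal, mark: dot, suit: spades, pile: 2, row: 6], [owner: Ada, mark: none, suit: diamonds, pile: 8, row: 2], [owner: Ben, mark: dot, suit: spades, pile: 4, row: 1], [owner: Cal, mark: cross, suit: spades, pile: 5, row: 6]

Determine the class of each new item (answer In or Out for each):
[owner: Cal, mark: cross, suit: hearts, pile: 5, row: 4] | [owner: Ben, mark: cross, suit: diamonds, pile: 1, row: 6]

A rule that fits every label: mark is star — true of each 'In' example, false of each 'Out' one.

Out, Out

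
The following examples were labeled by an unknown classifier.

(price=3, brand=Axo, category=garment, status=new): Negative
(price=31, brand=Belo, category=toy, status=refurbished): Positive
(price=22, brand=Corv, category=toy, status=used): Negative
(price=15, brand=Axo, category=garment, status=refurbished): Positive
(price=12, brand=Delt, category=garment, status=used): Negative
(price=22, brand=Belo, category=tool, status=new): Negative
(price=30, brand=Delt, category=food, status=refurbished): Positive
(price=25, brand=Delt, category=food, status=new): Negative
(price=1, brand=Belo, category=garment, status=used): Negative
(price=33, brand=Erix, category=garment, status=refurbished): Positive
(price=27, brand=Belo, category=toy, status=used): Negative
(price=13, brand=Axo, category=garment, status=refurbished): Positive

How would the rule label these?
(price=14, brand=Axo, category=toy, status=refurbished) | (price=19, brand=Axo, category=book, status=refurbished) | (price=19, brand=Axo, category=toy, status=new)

Rule: status is refurbished. This holds for each 'Positive' example and fails for each 'Negative' one.
(price=14, brand=Axo, category=toy, status=refurbished): Positive (status is refurbished). (price=19, brand=Axo, category=book, status=refurbished): Positive (status is refurbished). (price=19, brand=Axo, category=toy, status=new): Negative (status is new).

Positive, Positive, Negative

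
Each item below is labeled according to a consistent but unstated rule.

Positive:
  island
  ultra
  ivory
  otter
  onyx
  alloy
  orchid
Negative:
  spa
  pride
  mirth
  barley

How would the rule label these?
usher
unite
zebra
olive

Positive, Positive, Negative, Positive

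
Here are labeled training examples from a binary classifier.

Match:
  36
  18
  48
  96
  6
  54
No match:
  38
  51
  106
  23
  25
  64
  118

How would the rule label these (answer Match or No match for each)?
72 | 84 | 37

Match, Match, No match

One predicate separates the groups cleanly: multiple of 6.
72: 72 = 6·12, has this property → Match.
84: 84 = 6·14, has this property → Match.
37: 37 = 6·6 + 1, fails the rule → No match.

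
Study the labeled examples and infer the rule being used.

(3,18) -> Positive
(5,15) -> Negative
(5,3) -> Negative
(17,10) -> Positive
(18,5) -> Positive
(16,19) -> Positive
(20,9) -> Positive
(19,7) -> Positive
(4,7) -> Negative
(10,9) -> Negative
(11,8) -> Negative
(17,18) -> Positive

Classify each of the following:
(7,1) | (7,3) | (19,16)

Negative, Negative, Positive

The classifier is using: sum ≥ 21.
(7,1): 7+1 = 8 — does not fit, so Negative. (7,3): 7+3 = 10 — does not fit, so Negative. (19,16): 19+16 = 35 — passes, so Positive.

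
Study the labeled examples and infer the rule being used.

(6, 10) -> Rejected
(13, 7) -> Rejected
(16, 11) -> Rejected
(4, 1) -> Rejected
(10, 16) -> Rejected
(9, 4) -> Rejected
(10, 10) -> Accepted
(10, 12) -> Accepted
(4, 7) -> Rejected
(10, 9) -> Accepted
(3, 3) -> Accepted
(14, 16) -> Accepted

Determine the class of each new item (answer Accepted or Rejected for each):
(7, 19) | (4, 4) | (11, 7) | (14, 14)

One predicate separates the groups cleanly: |first − second| ≤ 2.
(7, 19) — |7−19| = 12, hence Rejected.
(4, 4) — |4−4| = 0, hence Accepted.
(11, 7) — |11−7| = 4, hence Rejected.
(14, 14) — |14−14| = 0, hence Accepted.

Rejected, Accepted, Rejected, Accepted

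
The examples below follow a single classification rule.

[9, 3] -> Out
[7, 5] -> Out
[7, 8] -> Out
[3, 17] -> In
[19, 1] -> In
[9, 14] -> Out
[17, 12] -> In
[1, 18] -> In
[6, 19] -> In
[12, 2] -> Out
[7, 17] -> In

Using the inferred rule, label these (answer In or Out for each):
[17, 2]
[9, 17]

The rule appears to be: max ≥ 17.

In, In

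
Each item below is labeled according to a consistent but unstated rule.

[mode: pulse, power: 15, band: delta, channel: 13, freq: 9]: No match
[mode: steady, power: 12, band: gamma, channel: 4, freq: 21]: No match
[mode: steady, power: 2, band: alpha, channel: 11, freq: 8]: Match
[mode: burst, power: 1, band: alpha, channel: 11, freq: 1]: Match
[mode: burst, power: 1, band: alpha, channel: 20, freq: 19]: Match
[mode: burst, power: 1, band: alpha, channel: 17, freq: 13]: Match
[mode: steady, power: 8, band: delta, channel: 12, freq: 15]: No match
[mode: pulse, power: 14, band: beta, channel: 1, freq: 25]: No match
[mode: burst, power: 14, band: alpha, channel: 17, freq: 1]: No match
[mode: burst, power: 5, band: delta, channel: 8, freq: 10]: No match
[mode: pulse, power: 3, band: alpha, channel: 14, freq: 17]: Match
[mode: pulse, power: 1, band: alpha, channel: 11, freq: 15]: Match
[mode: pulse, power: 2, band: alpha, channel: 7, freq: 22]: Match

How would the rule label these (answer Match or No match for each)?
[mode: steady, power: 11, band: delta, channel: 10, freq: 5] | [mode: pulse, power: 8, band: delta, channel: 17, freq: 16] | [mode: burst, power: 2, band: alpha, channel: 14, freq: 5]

No match, No match, Match

The common property of the 'Match' items is: power ≤ 3. No 'No match' item has it.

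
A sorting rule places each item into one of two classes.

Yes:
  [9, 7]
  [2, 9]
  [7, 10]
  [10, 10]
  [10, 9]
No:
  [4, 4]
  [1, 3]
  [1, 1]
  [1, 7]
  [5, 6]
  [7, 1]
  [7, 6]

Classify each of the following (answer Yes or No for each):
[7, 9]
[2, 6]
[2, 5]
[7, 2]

All 'Yes' examples share one property — max ≥ 9 — and every 'No' example lacks it.
[7, 9]: max 9, checks out → Yes. [2, 6]: max 6, fails this test → No. [2, 5]: max 5, fails this test → No. [7, 2]: max 7, fails this test → No.

Yes, No, No, No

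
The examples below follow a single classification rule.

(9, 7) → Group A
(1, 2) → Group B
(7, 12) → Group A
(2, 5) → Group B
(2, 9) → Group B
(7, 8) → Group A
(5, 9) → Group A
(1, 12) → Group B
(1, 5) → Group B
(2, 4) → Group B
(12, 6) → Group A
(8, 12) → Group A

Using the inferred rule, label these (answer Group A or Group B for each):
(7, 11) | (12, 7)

The pattern is that an item is 'Group A' exactly when: sum ≥ 14.
(7, 11): 7+11 = 18 — satisfies this, so Group A.
(12, 7): 12+7 = 19 — satisfies this, so Group A.

Group A, Group A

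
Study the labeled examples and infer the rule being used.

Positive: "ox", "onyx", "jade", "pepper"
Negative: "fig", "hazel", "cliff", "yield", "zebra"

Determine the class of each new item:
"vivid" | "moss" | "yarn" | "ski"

Negative, Positive, Positive, Negative

The distinguishing property — even length — holds for all the 'Positive' cases and none of the 'Negative' cases.
"vivid": Negative (length 5).
"moss": Positive (length 4).
"yarn": Positive (length 4).
"ski": Negative (length 3).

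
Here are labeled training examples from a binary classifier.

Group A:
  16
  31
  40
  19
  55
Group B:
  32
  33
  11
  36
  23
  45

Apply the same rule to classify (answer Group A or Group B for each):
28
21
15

Group A, Group B, Group B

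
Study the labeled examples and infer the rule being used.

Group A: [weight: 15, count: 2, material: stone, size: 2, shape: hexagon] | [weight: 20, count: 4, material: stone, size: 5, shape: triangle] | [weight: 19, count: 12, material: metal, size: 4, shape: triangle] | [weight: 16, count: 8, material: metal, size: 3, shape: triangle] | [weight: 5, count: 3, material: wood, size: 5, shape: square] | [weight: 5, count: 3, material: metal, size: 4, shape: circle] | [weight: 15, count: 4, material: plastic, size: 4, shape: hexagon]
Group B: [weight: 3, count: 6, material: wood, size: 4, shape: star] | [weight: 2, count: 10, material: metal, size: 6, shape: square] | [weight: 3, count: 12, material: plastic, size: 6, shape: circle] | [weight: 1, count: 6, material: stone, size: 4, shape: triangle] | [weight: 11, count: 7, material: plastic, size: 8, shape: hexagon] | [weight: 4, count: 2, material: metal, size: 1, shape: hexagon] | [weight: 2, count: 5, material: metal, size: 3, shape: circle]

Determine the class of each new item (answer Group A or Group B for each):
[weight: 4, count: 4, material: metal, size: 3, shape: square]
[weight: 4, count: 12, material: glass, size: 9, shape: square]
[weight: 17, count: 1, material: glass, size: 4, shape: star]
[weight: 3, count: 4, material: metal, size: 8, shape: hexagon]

A rule that fits every label: size ≤ 5 AND weight ≥ 5 — true of each 'Group A' example, false of each 'Group B' one.
Group B: [weight: 4, count: 4, material: metal, size: 3, shape: square], since size = 3, weight = 4. Group B: [weight: 4, count: 12, material: glass, size: 9, shape: square], since size = 9, weight = 4. Group A: [weight: 17, count: 1, material: glass, size: 4, shape: star], since size = 4, weight = 17. Group B: [weight: 3, count: 4, material: metal, size: 8, shape: hexagon], since size = 8, weight = 3.

Group B, Group B, Group A, Group B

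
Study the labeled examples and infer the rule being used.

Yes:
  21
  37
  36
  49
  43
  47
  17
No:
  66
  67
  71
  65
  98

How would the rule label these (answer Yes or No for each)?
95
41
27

The rule appears to be: at most 49.
95: 95 > 49 — doesn't match, so No. 41: 41 ≤ 49 — fits, so Yes. 27: 27 ≤ 49 — fits, so Yes.

No, Yes, Yes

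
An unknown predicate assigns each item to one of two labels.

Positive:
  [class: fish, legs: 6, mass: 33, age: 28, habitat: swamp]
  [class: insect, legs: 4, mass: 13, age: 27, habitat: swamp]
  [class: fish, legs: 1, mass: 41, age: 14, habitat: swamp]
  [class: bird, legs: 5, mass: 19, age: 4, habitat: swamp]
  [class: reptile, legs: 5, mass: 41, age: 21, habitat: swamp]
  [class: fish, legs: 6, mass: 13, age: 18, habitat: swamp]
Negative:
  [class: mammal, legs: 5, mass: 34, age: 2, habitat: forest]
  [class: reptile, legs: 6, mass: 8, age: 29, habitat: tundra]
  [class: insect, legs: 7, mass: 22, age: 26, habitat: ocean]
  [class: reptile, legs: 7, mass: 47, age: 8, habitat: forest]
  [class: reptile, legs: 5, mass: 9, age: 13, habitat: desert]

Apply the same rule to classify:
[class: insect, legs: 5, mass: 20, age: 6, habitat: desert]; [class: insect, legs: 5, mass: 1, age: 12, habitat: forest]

Negative, Negative

The common property of the 'Positive' items is: habitat is swamp. No 'Negative' item has it.
[class: insect, legs: 5, mass: 20, age: 6, habitat: desert] → habitat is desert → Negative. [class: insect, legs: 5, mass: 1, age: 12, habitat: forest] → habitat is forest → Negative.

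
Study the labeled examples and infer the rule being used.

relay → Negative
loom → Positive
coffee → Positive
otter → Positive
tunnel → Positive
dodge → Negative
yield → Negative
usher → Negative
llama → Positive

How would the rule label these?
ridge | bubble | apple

Negative, Positive, Positive

All 'Positive' examples share one property — has a double letter — and every 'Negative' example lacks it.
ridge: no doubled letter — does not fit, so Negative. bubble: 'bb' doubled — passes, so Positive. apple: 'pp' doubled — passes, so Positive.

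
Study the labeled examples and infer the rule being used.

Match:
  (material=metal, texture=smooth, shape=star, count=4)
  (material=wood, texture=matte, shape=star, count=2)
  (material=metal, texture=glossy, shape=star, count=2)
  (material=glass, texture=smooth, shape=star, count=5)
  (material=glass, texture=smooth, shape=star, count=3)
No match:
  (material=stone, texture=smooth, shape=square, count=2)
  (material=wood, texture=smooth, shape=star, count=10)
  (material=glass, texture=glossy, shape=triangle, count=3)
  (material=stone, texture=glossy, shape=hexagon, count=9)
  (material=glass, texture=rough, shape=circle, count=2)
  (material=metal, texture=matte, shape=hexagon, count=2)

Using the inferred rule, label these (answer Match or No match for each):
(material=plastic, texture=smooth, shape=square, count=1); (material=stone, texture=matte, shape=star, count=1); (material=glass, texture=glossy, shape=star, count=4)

No match, Match, Match

A rule that fits every label: shape is star AND count ≤ 5 — true of each 'Match' example, false of each 'No match' one.
(material=plastic, texture=smooth, shape=square, count=1) — shape is square, count = 1, hence No match.
(material=stone, texture=matte, shape=star, count=1) — shape is star, count = 1, hence Match.
(material=glass, texture=glossy, shape=star, count=4) — shape is star, count = 4, hence Match.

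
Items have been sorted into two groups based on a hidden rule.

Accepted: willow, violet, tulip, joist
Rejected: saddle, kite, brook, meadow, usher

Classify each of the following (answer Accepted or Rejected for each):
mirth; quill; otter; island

Accepted, Accepted, Rejected, Accepted

A rule that fits every label: length ≥ 5 AND contains 'i' — true of each 'Accepted' example, false of each 'Rejected' one.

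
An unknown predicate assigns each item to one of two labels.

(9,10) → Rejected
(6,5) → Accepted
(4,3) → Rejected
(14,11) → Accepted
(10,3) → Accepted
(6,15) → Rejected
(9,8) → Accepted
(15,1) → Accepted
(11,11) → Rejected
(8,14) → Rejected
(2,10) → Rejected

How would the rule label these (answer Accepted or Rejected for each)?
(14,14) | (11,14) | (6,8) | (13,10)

Rejected, Rejected, Rejected, Accepted

One predicate separates the groups cleanly: first > second AND sum ≥ 11.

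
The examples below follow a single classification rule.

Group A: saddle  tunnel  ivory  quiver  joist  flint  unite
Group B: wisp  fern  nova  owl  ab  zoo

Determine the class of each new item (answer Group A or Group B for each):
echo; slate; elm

The distinguishing property — length ≥ 5 — holds for all the 'Group A' cases and none of the 'Group B' cases.
echo: length 4, lacks this property → Group B.
slate: length 5, fits → Group A.
elm: length 3, lacks this property → Group B.

Group B, Group A, Group B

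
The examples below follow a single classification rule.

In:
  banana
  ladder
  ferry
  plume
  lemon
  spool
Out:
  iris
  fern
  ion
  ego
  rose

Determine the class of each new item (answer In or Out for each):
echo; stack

Out, In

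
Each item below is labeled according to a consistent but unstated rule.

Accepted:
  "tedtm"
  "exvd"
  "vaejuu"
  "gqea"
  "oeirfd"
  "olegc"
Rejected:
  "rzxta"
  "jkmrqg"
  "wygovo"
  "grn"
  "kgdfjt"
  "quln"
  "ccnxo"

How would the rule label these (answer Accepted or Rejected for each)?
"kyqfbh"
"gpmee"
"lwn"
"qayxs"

Rejected, Accepted, Rejected, Rejected

A rule that fits every label: contains 'e' — true of each 'Accepted' example, false of each 'Rejected' one.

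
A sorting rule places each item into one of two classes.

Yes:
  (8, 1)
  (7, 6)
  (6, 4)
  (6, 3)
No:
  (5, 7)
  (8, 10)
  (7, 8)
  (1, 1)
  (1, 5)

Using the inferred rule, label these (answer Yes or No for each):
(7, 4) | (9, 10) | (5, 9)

The distinguishing property — first > second — holds for all the 'Yes' cases and none of the 'No' cases.

Yes, No, No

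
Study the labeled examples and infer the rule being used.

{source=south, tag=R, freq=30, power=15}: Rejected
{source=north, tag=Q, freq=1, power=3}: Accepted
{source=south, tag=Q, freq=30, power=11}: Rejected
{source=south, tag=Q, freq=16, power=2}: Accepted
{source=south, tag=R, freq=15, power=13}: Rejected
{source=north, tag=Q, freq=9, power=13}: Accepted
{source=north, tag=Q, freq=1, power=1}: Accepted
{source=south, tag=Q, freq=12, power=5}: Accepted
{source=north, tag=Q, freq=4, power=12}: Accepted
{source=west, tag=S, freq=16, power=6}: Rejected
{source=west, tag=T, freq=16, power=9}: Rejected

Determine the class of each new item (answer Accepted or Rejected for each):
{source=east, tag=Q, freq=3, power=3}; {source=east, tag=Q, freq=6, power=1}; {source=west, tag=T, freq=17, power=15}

Accepted, Accepted, Rejected

Every 'Accepted' example satisfies: tag is Q AND freq ≤ 16. None of the 'Rejected' examples do.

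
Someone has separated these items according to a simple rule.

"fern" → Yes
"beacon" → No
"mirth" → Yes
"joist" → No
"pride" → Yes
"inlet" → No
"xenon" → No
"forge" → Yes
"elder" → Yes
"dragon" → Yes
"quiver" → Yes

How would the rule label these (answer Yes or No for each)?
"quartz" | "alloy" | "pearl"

Yes, No, Yes

'Yes' ⟺ contains 'r'.
Yes: "quartz", since has 'r'. No: "alloy", since no 'r'. Yes: "pearl", since has 'r'.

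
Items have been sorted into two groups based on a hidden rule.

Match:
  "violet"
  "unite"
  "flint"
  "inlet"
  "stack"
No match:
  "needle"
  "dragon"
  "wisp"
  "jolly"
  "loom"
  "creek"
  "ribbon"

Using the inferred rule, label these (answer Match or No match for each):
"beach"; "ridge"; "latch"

No match, No match, Match

All 'Match' examples share one property — contains 't' — and every 'No match' example lacks it.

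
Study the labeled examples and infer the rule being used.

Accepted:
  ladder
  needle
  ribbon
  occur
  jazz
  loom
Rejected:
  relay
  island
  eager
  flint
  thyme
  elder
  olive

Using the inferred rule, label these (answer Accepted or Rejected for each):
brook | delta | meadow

Accepted, Rejected, Rejected

Every 'Accepted' example satisfies: has a double letter. None of the 'Rejected' examples do.
brook — 'oo' doubled, hence Accepted. delta — no doubled letter, hence Rejected. meadow — no doubled letter, hence Rejected.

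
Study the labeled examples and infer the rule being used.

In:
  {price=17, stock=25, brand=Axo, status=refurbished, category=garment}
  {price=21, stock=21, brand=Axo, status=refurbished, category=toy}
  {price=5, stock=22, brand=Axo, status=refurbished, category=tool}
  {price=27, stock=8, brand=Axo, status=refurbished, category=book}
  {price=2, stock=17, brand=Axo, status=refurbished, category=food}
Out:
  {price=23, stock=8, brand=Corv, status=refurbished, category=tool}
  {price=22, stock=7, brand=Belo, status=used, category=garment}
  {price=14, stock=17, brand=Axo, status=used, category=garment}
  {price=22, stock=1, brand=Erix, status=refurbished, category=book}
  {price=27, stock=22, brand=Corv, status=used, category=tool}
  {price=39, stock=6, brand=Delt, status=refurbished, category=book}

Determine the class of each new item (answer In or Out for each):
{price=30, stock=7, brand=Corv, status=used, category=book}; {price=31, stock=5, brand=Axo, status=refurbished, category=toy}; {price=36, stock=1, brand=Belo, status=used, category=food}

Out, In, Out

A rule that fits every label: brand is Axo AND status is refurbished — true of each 'In' example, false of each 'Out' one.
{price=30, stock=7, brand=Corv, status=used, category=book}: Out (brand is Corv, status is used).
{price=31, stock=5, brand=Axo, status=refurbished, category=toy}: In (brand is Axo, status is refurbished).
{price=36, stock=1, brand=Belo, status=used, category=food}: Out (brand is Belo, status is used).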